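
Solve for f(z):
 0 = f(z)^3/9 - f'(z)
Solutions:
 f(z) = -3*sqrt(2)*sqrt(-1/(C1 + z))/2
 f(z) = 3*sqrt(2)*sqrt(-1/(C1 + z))/2


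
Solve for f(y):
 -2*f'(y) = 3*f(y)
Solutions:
 f(y) = C1*exp(-3*y/2)


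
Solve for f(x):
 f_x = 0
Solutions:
 f(x) = C1


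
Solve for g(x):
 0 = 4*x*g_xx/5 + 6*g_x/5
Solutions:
 g(x) = C1 + C2/sqrt(x)


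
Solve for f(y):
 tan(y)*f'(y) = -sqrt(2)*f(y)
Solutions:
 f(y) = C1/sin(y)^(sqrt(2))


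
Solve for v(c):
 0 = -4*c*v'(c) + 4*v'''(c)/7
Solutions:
 v(c) = C1 + Integral(C2*airyai(7^(1/3)*c) + C3*airybi(7^(1/3)*c), c)


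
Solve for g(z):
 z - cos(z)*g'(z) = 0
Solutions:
 g(z) = C1 + Integral(z/cos(z), z)


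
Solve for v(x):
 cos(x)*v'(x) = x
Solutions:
 v(x) = C1 + Integral(x/cos(x), x)


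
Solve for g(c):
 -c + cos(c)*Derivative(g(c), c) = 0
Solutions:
 g(c) = C1 + Integral(c/cos(c), c)


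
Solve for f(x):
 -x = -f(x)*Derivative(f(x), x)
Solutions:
 f(x) = -sqrt(C1 + x^2)
 f(x) = sqrt(C1 + x^2)


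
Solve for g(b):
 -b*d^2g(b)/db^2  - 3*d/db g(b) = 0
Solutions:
 g(b) = C1 + C2/b^2


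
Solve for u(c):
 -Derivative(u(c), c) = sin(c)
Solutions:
 u(c) = C1 + cos(c)


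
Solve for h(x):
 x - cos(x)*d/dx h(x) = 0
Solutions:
 h(x) = C1 + Integral(x/cos(x), x)


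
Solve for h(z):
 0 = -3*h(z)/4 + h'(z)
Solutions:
 h(z) = C1*exp(3*z/4)


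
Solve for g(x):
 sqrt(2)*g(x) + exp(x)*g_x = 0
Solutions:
 g(x) = C1*exp(sqrt(2)*exp(-x))


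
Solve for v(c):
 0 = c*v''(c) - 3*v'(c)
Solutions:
 v(c) = C1 + C2*c^4


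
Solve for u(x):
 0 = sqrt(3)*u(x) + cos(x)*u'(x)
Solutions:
 u(x) = C1*(sin(x) - 1)^(sqrt(3)/2)/(sin(x) + 1)^(sqrt(3)/2)


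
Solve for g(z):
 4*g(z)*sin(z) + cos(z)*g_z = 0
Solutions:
 g(z) = C1*cos(z)^4


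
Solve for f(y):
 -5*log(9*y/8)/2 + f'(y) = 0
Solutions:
 f(y) = C1 + 5*y*log(y)/2 - 15*y*log(2)/2 - 5*y/2 + 5*y*log(3)


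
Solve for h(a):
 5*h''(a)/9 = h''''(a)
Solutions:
 h(a) = C1 + C2*a + C3*exp(-sqrt(5)*a/3) + C4*exp(sqrt(5)*a/3)


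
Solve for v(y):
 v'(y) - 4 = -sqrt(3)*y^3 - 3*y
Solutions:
 v(y) = C1 - sqrt(3)*y^4/4 - 3*y^2/2 + 4*y


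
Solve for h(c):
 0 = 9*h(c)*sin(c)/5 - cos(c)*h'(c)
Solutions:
 h(c) = C1/cos(c)^(9/5)


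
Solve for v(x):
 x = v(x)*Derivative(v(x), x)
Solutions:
 v(x) = -sqrt(C1 + x^2)
 v(x) = sqrt(C1 + x^2)


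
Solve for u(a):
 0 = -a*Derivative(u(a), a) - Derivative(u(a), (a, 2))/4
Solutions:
 u(a) = C1 + C2*erf(sqrt(2)*a)


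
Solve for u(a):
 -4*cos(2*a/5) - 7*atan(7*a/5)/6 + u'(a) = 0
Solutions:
 u(a) = C1 + 7*a*atan(7*a/5)/6 - 5*log(49*a^2 + 25)/12 + 10*sin(2*a/5)


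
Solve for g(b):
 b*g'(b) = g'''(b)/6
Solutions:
 g(b) = C1 + Integral(C2*airyai(6^(1/3)*b) + C3*airybi(6^(1/3)*b), b)


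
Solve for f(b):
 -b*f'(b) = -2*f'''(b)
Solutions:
 f(b) = C1 + Integral(C2*airyai(2^(2/3)*b/2) + C3*airybi(2^(2/3)*b/2), b)


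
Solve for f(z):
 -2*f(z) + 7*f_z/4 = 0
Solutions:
 f(z) = C1*exp(8*z/7)


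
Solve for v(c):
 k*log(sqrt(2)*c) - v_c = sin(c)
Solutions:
 v(c) = C1 + c*k*(log(c) - 1) + c*k*log(2)/2 + cos(c)


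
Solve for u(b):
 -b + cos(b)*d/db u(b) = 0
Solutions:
 u(b) = C1 + Integral(b/cos(b), b)


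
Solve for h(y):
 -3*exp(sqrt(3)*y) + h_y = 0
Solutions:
 h(y) = C1 + sqrt(3)*exp(sqrt(3)*y)


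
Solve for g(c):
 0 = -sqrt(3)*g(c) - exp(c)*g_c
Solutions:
 g(c) = C1*exp(sqrt(3)*exp(-c))


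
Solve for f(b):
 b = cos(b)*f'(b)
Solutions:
 f(b) = C1 + Integral(b/cos(b), b)


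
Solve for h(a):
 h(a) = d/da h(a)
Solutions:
 h(a) = C1*exp(a)


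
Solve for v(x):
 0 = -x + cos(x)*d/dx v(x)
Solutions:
 v(x) = C1 + Integral(x/cos(x), x)


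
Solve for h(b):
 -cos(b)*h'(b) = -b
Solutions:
 h(b) = C1 + Integral(b/cos(b), b)


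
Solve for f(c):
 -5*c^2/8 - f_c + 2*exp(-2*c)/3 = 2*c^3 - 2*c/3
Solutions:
 f(c) = C1 - c^4/2 - 5*c^3/24 + c^2/3 - exp(-2*c)/3


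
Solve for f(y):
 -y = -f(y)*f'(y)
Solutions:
 f(y) = -sqrt(C1 + y^2)
 f(y) = sqrt(C1 + y^2)


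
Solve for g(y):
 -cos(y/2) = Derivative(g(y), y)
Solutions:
 g(y) = C1 - 2*sin(y/2)


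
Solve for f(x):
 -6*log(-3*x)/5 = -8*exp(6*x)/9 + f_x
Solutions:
 f(x) = C1 - 6*x*log(-x)/5 + 6*x*(1 - log(3))/5 + 4*exp(6*x)/27


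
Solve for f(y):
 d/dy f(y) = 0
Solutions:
 f(y) = C1


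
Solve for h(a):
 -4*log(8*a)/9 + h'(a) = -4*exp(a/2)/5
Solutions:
 h(a) = C1 + 4*a*log(a)/9 + 4*a*(-1 + 3*log(2))/9 - 8*exp(a/2)/5


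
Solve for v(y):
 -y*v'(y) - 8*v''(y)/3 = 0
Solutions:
 v(y) = C1 + C2*erf(sqrt(3)*y/4)


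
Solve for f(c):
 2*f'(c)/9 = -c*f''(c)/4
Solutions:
 f(c) = C1 + C2*c^(1/9)


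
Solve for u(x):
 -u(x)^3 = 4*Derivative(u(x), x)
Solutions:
 u(x) = -sqrt(2)*sqrt(-1/(C1 - x))
 u(x) = sqrt(2)*sqrt(-1/(C1 - x))


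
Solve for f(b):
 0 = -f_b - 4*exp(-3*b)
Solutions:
 f(b) = C1 + 4*exp(-3*b)/3


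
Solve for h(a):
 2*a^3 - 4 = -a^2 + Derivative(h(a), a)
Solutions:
 h(a) = C1 + a^4/2 + a^3/3 - 4*a


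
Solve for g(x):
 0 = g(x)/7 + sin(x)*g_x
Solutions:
 g(x) = C1*(cos(x) + 1)^(1/14)/(cos(x) - 1)^(1/14)


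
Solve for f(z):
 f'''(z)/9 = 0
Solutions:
 f(z) = C1 + C2*z + C3*z^2


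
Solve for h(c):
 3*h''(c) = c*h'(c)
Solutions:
 h(c) = C1 + C2*erfi(sqrt(6)*c/6)


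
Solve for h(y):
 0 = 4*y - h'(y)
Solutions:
 h(y) = C1 + 2*y^2


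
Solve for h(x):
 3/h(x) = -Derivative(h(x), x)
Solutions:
 h(x) = -sqrt(C1 - 6*x)
 h(x) = sqrt(C1 - 6*x)


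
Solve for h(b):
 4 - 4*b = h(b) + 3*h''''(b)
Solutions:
 h(b) = -4*b + (C1*sin(sqrt(2)*3^(3/4)*b/6) + C2*cos(sqrt(2)*3^(3/4)*b/6))*exp(-sqrt(2)*3^(3/4)*b/6) + (C3*sin(sqrt(2)*3^(3/4)*b/6) + C4*cos(sqrt(2)*3^(3/4)*b/6))*exp(sqrt(2)*3^(3/4)*b/6) + 4


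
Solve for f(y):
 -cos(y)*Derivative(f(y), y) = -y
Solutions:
 f(y) = C1 + Integral(y/cos(y), y)


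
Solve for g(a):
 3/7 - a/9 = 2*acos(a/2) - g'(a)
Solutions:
 g(a) = C1 + a^2/18 + 2*a*acos(a/2) - 3*a/7 - 2*sqrt(4 - a^2)


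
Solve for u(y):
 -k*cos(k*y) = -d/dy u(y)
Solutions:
 u(y) = C1 + sin(k*y)


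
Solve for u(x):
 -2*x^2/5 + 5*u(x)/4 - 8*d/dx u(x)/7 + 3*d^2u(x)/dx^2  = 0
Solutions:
 u(x) = 8*x^2/25 + 512*x/875 + (C1*sin(sqrt(671)*x/42) + C2*cos(sqrt(671)*x/42))*exp(4*x/21) - 30656/30625


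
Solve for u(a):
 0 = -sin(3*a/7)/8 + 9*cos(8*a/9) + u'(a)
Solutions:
 u(a) = C1 - 81*sin(8*a/9)/8 - 7*cos(3*a/7)/24


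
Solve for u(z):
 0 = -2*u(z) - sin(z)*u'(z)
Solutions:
 u(z) = C1*(cos(z) + 1)/(cos(z) - 1)


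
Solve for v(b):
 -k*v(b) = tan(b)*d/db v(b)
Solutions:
 v(b) = C1*exp(-k*log(sin(b)))


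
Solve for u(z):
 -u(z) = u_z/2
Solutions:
 u(z) = C1*exp(-2*z)


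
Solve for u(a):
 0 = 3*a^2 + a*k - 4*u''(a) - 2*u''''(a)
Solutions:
 u(a) = C1 + C2*a + C3*sin(sqrt(2)*a) + C4*cos(sqrt(2)*a) + a^4/16 + a^3*k/24 - 3*a^2/8


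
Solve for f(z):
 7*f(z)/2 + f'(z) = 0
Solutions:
 f(z) = C1*exp(-7*z/2)


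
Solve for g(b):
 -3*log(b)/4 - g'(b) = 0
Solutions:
 g(b) = C1 - 3*b*log(b)/4 + 3*b/4


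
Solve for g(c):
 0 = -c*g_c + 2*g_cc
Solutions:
 g(c) = C1 + C2*erfi(c/2)


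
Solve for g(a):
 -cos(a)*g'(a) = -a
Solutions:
 g(a) = C1 + Integral(a/cos(a), a)


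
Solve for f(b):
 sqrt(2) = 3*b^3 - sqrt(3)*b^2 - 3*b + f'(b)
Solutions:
 f(b) = C1 - 3*b^4/4 + sqrt(3)*b^3/3 + 3*b^2/2 + sqrt(2)*b


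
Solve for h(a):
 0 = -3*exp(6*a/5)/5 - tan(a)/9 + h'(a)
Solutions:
 h(a) = C1 + exp(6*a/5)/2 - log(cos(a))/9


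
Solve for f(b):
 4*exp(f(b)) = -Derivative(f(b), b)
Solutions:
 f(b) = log(1/(C1 + 4*b))


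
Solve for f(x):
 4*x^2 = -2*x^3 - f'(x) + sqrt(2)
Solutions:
 f(x) = C1 - x^4/2 - 4*x^3/3 + sqrt(2)*x


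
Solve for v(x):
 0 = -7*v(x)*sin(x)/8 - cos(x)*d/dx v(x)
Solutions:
 v(x) = C1*cos(x)^(7/8)


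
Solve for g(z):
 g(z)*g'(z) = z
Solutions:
 g(z) = -sqrt(C1 + z^2)
 g(z) = sqrt(C1 + z^2)


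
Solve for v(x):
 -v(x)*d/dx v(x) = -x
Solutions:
 v(x) = -sqrt(C1 + x^2)
 v(x) = sqrt(C1 + x^2)


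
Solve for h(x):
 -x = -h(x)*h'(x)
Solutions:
 h(x) = -sqrt(C1 + x^2)
 h(x) = sqrt(C1 + x^2)


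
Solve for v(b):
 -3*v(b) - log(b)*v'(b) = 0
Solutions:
 v(b) = C1*exp(-3*li(b))


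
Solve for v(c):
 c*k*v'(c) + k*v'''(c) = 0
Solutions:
 v(c) = C1 + Integral(C2*airyai(-c) + C3*airybi(-c), c)


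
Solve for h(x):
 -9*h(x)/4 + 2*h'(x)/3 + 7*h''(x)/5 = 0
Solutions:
 h(x) = C1*exp(x*(-10 + sqrt(2935))/42) + C2*exp(-x*(10 + sqrt(2935))/42)


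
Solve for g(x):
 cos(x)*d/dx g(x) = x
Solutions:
 g(x) = C1 + Integral(x/cos(x), x)


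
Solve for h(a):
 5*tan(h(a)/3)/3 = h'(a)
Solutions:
 h(a) = -3*asin(C1*exp(5*a/9)) + 3*pi
 h(a) = 3*asin(C1*exp(5*a/9))


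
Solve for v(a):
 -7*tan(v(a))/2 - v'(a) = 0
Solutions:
 v(a) = pi - asin(C1*exp(-7*a/2))
 v(a) = asin(C1*exp(-7*a/2))


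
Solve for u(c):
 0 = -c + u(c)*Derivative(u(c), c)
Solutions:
 u(c) = -sqrt(C1 + c^2)
 u(c) = sqrt(C1 + c^2)


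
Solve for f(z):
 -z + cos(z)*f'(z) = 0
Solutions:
 f(z) = C1 + Integral(z/cos(z), z)


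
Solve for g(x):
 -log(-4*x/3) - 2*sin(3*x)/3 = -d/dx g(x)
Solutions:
 g(x) = C1 + x*log(-x) - x*log(3) - x + 2*x*log(2) - 2*cos(3*x)/9


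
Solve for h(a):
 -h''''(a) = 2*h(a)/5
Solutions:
 h(a) = (C1*sin(10^(3/4)*a/10) + C2*cos(10^(3/4)*a/10))*exp(-10^(3/4)*a/10) + (C3*sin(10^(3/4)*a/10) + C4*cos(10^(3/4)*a/10))*exp(10^(3/4)*a/10)


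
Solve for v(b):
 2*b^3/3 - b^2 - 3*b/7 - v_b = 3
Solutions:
 v(b) = C1 + b^4/6 - b^3/3 - 3*b^2/14 - 3*b


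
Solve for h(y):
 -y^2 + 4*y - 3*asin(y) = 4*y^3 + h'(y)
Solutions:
 h(y) = C1 - y^4 - y^3/3 + 2*y^2 - 3*y*asin(y) - 3*sqrt(1 - y^2)


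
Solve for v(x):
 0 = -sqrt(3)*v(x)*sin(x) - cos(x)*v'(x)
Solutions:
 v(x) = C1*cos(x)^(sqrt(3))


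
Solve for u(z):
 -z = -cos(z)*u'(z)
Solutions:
 u(z) = C1 + Integral(z/cos(z), z)


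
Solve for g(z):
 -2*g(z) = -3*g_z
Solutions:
 g(z) = C1*exp(2*z/3)


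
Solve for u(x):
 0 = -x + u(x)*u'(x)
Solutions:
 u(x) = -sqrt(C1 + x^2)
 u(x) = sqrt(C1 + x^2)


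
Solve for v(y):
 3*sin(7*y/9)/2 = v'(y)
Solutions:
 v(y) = C1 - 27*cos(7*y/9)/14


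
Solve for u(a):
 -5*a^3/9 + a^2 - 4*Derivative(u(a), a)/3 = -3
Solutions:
 u(a) = C1 - 5*a^4/48 + a^3/4 + 9*a/4


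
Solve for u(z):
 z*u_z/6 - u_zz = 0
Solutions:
 u(z) = C1 + C2*erfi(sqrt(3)*z/6)


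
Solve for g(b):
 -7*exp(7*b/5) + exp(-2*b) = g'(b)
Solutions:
 g(b) = C1 - 5*exp(7*b/5) - exp(-2*b)/2


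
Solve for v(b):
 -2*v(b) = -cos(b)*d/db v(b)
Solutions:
 v(b) = C1*(sin(b) + 1)/(sin(b) - 1)


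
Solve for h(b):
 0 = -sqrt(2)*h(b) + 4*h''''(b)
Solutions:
 h(b) = C1*exp(-2^(5/8)*b/2) + C2*exp(2^(5/8)*b/2) + C3*sin(2^(5/8)*b/2) + C4*cos(2^(5/8)*b/2)


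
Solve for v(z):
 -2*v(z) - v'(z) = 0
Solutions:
 v(z) = C1*exp(-2*z)


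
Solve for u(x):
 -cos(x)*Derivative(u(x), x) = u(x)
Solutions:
 u(x) = C1*sqrt(sin(x) - 1)/sqrt(sin(x) + 1)


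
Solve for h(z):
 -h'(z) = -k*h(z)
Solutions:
 h(z) = C1*exp(k*z)


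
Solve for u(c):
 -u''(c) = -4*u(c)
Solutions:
 u(c) = C1*exp(-2*c) + C2*exp(2*c)


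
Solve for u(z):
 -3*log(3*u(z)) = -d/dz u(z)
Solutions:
 -Integral(1/(log(_y) + log(3)), (_y, u(z)))/3 = C1 - z


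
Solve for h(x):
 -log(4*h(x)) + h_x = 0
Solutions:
 -Integral(1/(log(_y) + 2*log(2)), (_y, h(x))) = C1 - x


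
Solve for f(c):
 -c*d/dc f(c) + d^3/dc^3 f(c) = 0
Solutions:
 f(c) = C1 + Integral(C2*airyai(c) + C3*airybi(c), c)


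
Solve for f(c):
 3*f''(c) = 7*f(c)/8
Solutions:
 f(c) = C1*exp(-sqrt(42)*c/12) + C2*exp(sqrt(42)*c/12)


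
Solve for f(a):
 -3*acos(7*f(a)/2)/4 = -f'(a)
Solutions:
 Integral(1/acos(7*_y/2), (_y, f(a))) = C1 + 3*a/4


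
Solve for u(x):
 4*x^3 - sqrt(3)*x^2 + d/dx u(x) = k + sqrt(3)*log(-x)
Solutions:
 u(x) = C1 - x^4 + sqrt(3)*x^3/3 + x*(k - sqrt(3)) + sqrt(3)*x*log(-x)


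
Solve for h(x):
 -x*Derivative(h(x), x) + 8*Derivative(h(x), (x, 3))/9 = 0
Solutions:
 h(x) = C1 + Integral(C2*airyai(3^(2/3)*x/2) + C3*airybi(3^(2/3)*x/2), x)


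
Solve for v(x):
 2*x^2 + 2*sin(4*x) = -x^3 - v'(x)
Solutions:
 v(x) = C1 - x^4/4 - 2*x^3/3 + cos(4*x)/2


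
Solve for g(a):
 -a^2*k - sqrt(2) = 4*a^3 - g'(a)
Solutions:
 g(a) = C1 + a^4 + a^3*k/3 + sqrt(2)*a


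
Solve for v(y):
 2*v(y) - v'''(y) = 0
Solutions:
 v(y) = C3*exp(2^(1/3)*y) + (C1*sin(2^(1/3)*sqrt(3)*y/2) + C2*cos(2^(1/3)*sqrt(3)*y/2))*exp(-2^(1/3)*y/2)


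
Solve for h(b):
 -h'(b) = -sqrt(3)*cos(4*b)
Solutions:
 h(b) = C1 + sqrt(3)*sin(4*b)/4


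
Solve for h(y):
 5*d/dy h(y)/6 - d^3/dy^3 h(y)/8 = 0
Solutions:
 h(y) = C1 + C2*exp(-2*sqrt(15)*y/3) + C3*exp(2*sqrt(15)*y/3)


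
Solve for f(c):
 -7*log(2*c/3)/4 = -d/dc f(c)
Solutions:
 f(c) = C1 + 7*c*log(c)/4 - 7*c*log(3)/4 - 7*c/4 + 7*c*log(2)/4


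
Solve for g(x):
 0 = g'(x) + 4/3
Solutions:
 g(x) = C1 - 4*x/3


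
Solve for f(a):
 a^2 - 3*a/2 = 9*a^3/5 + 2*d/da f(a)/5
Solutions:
 f(a) = C1 - 9*a^4/8 + 5*a^3/6 - 15*a^2/8


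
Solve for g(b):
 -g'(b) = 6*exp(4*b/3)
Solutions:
 g(b) = C1 - 9*exp(4*b/3)/2


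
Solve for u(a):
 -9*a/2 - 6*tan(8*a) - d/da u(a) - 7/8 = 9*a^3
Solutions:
 u(a) = C1 - 9*a^4/4 - 9*a^2/4 - 7*a/8 + 3*log(cos(8*a))/4


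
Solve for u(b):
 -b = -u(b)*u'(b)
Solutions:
 u(b) = -sqrt(C1 + b^2)
 u(b) = sqrt(C1 + b^2)


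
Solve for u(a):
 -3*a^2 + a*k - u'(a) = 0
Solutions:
 u(a) = C1 - a^3 + a^2*k/2


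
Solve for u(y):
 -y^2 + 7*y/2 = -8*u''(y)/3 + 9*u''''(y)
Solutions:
 u(y) = C1 + C2*y + C3*exp(-2*sqrt(6)*y/9) + C4*exp(2*sqrt(6)*y/9) + y^4/32 - 7*y^3/32 + 81*y^2/64


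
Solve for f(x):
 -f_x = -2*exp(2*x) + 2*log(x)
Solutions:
 f(x) = C1 - 2*x*log(x) + 2*x + exp(2*x)


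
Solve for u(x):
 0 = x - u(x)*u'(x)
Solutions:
 u(x) = -sqrt(C1 + x^2)
 u(x) = sqrt(C1 + x^2)


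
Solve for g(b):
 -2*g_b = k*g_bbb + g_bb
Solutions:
 g(b) = C1 + C2*exp(b*(sqrt(1 - 8*k) - 1)/(2*k)) + C3*exp(-b*(sqrt(1 - 8*k) + 1)/(2*k))


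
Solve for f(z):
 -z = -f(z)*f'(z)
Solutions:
 f(z) = -sqrt(C1 + z^2)
 f(z) = sqrt(C1 + z^2)


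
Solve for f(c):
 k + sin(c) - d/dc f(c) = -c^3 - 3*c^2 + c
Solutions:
 f(c) = C1 + c^4/4 + c^3 - c^2/2 + c*k - cos(c)


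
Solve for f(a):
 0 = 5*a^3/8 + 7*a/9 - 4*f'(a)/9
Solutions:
 f(a) = C1 + 45*a^4/128 + 7*a^2/8


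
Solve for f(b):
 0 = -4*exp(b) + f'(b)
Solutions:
 f(b) = C1 + 4*exp(b)


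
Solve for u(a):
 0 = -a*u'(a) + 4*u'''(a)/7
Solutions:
 u(a) = C1 + Integral(C2*airyai(14^(1/3)*a/2) + C3*airybi(14^(1/3)*a/2), a)


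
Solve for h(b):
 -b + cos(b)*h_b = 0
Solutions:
 h(b) = C1 + Integral(b/cos(b), b)


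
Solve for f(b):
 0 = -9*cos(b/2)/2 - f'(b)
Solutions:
 f(b) = C1 - 9*sin(b/2)


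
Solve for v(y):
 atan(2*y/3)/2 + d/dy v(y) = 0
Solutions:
 v(y) = C1 - y*atan(2*y/3)/2 + 3*log(4*y^2 + 9)/8


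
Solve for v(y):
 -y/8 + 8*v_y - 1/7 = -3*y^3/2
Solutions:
 v(y) = C1 - 3*y^4/64 + y^2/128 + y/56


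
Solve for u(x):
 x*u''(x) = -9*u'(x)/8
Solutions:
 u(x) = C1 + C2/x^(1/8)


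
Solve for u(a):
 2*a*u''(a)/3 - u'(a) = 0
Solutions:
 u(a) = C1 + C2*a^(5/2)


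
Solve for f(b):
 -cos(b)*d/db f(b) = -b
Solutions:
 f(b) = C1 + Integral(b/cos(b), b)


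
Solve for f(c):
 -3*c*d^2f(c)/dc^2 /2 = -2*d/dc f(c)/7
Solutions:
 f(c) = C1 + C2*c^(25/21)


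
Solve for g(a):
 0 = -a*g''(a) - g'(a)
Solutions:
 g(a) = C1 + C2*log(a)


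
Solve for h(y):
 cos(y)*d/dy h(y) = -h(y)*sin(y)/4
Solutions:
 h(y) = C1*cos(y)^(1/4)


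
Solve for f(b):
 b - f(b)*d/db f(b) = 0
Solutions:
 f(b) = -sqrt(C1 + b^2)
 f(b) = sqrt(C1 + b^2)


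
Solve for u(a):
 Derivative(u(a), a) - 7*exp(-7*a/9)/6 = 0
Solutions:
 u(a) = C1 - 3*exp(-7*a/9)/2


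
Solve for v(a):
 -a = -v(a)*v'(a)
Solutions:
 v(a) = -sqrt(C1 + a^2)
 v(a) = sqrt(C1 + a^2)


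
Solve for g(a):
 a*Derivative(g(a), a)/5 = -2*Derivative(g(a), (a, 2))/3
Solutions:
 g(a) = C1 + C2*erf(sqrt(15)*a/10)


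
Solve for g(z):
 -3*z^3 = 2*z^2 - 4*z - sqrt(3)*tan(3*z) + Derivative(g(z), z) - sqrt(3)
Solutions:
 g(z) = C1 - 3*z^4/4 - 2*z^3/3 + 2*z^2 + sqrt(3)*z - sqrt(3)*log(cos(3*z))/3


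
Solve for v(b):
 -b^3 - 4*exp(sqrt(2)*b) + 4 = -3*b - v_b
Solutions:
 v(b) = C1 + b^4/4 - 3*b^2/2 - 4*b + 2*sqrt(2)*exp(sqrt(2)*b)


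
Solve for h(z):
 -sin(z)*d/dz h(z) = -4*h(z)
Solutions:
 h(z) = C1*(cos(z)^2 - 2*cos(z) + 1)/(cos(z)^2 + 2*cos(z) + 1)


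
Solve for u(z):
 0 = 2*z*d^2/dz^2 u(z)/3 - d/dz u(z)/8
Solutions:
 u(z) = C1 + C2*z^(19/16)


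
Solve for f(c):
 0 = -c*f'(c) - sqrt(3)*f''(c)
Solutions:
 f(c) = C1 + C2*erf(sqrt(2)*3^(3/4)*c/6)


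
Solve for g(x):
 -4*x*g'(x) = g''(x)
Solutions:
 g(x) = C1 + C2*erf(sqrt(2)*x)


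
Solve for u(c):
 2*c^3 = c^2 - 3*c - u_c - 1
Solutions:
 u(c) = C1 - c^4/2 + c^3/3 - 3*c^2/2 - c


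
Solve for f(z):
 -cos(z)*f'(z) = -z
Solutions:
 f(z) = C1 + Integral(z/cos(z), z)


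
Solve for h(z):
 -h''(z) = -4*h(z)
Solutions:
 h(z) = C1*exp(-2*z) + C2*exp(2*z)


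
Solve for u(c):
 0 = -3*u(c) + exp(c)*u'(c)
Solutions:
 u(c) = C1*exp(-3*exp(-c))


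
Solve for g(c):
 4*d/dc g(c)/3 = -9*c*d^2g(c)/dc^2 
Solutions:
 g(c) = C1 + C2*c^(23/27)


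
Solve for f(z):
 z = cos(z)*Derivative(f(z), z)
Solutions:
 f(z) = C1 + Integral(z/cos(z), z)


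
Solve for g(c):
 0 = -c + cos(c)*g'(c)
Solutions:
 g(c) = C1 + Integral(c/cos(c), c)


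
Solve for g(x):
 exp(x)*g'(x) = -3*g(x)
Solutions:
 g(x) = C1*exp(3*exp(-x))


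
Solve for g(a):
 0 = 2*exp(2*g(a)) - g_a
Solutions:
 g(a) = log(-sqrt(-1/(C1 + 2*a))) - log(2)/2
 g(a) = log(-1/(C1 + 2*a))/2 - log(2)/2


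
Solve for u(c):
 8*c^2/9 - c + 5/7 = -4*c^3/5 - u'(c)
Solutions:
 u(c) = C1 - c^4/5 - 8*c^3/27 + c^2/2 - 5*c/7


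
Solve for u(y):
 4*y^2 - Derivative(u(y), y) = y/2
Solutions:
 u(y) = C1 + 4*y^3/3 - y^2/4


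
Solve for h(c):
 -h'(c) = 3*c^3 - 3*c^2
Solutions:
 h(c) = C1 - 3*c^4/4 + c^3


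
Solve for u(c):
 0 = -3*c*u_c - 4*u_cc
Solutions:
 u(c) = C1 + C2*erf(sqrt(6)*c/4)


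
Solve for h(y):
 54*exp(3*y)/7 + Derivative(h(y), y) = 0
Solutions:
 h(y) = C1 - 18*exp(3*y)/7


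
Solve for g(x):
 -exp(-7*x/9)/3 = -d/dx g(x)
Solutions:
 g(x) = C1 - 3*exp(-7*x/9)/7


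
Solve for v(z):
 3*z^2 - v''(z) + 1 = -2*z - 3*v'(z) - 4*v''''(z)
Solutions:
 v(z) = C1 + C4*exp(-z) - z^3/3 - 2*z^2/3 - 7*z/9 + (C2*sin(sqrt(2)*z/2) + C3*cos(sqrt(2)*z/2))*exp(z/2)


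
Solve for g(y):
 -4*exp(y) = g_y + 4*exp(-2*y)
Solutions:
 g(y) = C1 - 4*exp(y) + 2*exp(-2*y)


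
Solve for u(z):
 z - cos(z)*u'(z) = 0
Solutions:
 u(z) = C1 + Integral(z/cos(z), z)


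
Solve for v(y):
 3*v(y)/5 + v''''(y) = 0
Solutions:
 v(y) = (C1*sin(sqrt(2)*3^(1/4)*5^(3/4)*y/10) + C2*cos(sqrt(2)*3^(1/4)*5^(3/4)*y/10))*exp(-sqrt(2)*3^(1/4)*5^(3/4)*y/10) + (C3*sin(sqrt(2)*3^(1/4)*5^(3/4)*y/10) + C4*cos(sqrt(2)*3^(1/4)*5^(3/4)*y/10))*exp(sqrt(2)*3^(1/4)*5^(3/4)*y/10)


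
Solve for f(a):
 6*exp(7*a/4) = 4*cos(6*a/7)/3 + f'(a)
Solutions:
 f(a) = C1 + 24*exp(7*a/4)/7 - 14*sin(6*a/7)/9


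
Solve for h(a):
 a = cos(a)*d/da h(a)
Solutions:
 h(a) = C1 + Integral(a/cos(a), a)


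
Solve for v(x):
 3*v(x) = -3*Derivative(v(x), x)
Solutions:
 v(x) = C1*exp(-x)


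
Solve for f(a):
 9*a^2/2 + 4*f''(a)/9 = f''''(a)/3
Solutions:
 f(a) = C1 + C2*a + C3*exp(-2*sqrt(3)*a/3) + C4*exp(2*sqrt(3)*a/3) - 27*a^4/32 - 243*a^2/32


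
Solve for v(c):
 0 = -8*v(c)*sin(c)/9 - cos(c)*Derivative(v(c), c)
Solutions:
 v(c) = C1*cos(c)^(8/9)


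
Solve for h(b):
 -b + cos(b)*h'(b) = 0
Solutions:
 h(b) = C1 + Integral(b/cos(b), b)


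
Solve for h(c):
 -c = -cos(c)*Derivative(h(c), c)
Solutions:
 h(c) = C1 + Integral(c/cos(c), c)


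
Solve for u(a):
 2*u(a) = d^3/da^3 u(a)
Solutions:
 u(a) = C3*exp(2^(1/3)*a) + (C1*sin(2^(1/3)*sqrt(3)*a/2) + C2*cos(2^(1/3)*sqrt(3)*a/2))*exp(-2^(1/3)*a/2)


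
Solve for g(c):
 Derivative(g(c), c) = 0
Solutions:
 g(c) = C1


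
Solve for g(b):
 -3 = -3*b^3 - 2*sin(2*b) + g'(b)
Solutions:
 g(b) = C1 + 3*b^4/4 - 3*b - cos(2*b)


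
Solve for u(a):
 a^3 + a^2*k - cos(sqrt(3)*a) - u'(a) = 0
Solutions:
 u(a) = C1 + a^4/4 + a^3*k/3 - sqrt(3)*sin(sqrt(3)*a)/3


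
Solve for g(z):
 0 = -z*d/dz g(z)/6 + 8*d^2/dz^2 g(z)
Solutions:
 g(z) = C1 + C2*erfi(sqrt(6)*z/24)


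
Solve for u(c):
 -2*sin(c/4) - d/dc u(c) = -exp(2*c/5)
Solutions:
 u(c) = C1 + 5*exp(2*c/5)/2 + 8*cos(c/4)


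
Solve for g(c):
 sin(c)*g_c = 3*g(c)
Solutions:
 g(c) = C1*(cos(c) - 1)^(3/2)/(cos(c) + 1)^(3/2)


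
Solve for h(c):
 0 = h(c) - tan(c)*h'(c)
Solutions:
 h(c) = C1*sin(c)


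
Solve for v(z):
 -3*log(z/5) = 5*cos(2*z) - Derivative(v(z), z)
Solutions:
 v(z) = C1 + 3*z*log(z) - 3*z*log(5) - 3*z + 5*sin(2*z)/2


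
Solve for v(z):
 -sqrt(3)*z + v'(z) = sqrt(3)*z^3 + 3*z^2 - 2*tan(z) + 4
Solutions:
 v(z) = C1 + sqrt(3)*z^4/4 + z^3 + sqrt(3)*z^2/2 + 4*z + 2*log(cos(z))


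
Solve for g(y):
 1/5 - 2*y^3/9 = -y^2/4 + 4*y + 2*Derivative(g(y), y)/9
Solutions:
 g(y) = C1 - y^4/4 + 3*y^3/8 - 9*y^2 + 9*y/10


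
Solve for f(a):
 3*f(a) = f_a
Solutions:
 f(a) = C1*exp(3*a)


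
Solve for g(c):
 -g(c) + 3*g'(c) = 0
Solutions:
 g(c) = C1*exp(c/3)


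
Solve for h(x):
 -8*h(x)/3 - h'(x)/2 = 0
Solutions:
 h(x) = C1*exp(-16*x/3)


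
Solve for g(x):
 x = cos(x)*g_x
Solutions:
 g(x) = C1 + Integral(x/cos(x), x)


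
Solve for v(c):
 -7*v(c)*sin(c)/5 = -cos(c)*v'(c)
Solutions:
 v(c) = C1/cos(c)^(7/5)


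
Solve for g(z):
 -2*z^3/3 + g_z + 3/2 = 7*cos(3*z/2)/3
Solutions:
 g(z) = C1 + z^4/6 - 3*z/2 + 14*sin(3*z/2)/9


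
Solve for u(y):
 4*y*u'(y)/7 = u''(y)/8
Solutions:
 u(y) = C1 + C2*erfi(4*sqrt(7)*y/7)


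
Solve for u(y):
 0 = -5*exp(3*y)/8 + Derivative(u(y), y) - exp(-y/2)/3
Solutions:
 u(y) = C1 + 5*exp(3*y)/24 - 2*exp(-y/2)/3


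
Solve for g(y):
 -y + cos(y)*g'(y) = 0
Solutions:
 g(y) = C1 + Integral(y/cos(y), y)


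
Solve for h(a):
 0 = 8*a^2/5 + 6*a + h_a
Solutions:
 h(a) = C1 - 8*a^3/15 - 3*a^2


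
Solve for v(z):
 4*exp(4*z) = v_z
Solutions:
 v(z) = C1 + exp(4*z)


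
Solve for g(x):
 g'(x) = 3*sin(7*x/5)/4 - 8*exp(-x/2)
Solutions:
 g(x) = C1 - 15*cos(7*x/5)/28 + 16*exp(-x/2)


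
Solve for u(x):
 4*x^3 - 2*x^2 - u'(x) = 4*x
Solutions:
 u(x) = C1 + x^4 - 2*x^3/3 - 2*x^2


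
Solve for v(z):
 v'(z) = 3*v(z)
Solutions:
 v(z) = C1*exp(3*z)


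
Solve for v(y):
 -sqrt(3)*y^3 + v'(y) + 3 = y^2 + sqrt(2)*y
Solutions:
 v(y) = C1 + sqrt(3)*y^4/4 + y^3/3 + sqrt(2)*y^2/2 - 3*y


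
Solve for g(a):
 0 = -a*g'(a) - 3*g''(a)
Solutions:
 g(a) = C1 + C2*erf(sqrt(6)*a/6)


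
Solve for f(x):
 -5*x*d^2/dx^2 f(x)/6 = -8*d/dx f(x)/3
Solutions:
 f(x) = C1 + C2*x^(21/5)


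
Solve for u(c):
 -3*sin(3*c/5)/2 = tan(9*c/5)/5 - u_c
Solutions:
 u(c) = C1 - log(cos(9*c/5))/9 - 5*cos(3*c/5)/2


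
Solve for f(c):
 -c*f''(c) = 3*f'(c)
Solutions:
 f(c) = C1 + C2/c^2


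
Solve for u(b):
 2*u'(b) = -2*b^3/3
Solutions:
 u(b) = C1 - b^4/12


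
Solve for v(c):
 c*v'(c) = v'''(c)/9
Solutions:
 v(c) = C1 + Integral(C2*airyai(3^(2/3)*c) + C3*airybi(3^(2/3)*c), c)


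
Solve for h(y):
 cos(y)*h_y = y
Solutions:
 h(y) = C1 + Integral(y/cos(y), y)


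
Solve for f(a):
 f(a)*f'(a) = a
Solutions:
 f(a) = -sqrt(C1 + a^2)
 f(a) = sqrt(C1 + a^2)


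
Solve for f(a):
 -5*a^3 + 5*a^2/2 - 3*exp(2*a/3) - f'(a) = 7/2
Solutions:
 f(a) = C1 - 5*a^4/4 + 5*a^3/6 - 7*a/2 - 9*exp(2*a/3)/2


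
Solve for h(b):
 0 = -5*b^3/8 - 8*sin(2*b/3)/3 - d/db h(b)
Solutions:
 h(b) = C1 - 5*b^4/32 + 4*cos(2*b/3)


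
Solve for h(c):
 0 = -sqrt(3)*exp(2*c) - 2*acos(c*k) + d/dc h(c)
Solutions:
 h(c) = C1 + 2*Piecewise((c*acos(c*k) - sqrt(-c^2*k^2 + 1)/k, Ne(k, 0)), (pi*c/2, True)) + sqrt(3)*exp(2*c)/2


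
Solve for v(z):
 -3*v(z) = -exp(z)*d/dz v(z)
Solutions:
 v(z) = C1*exp(-3*exp(-z))


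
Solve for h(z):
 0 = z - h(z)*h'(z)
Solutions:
 h(z) = -sqrt(C1 + z^2)
 h(z) = sqrt(C1 + z^2)


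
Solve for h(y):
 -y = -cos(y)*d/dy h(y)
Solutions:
 h(y) = C1 + Integral(y/cos(y), y)


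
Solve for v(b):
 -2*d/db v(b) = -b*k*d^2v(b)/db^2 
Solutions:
 v(b) = C1 + b^(((re(k) + 2)*re(k) + im(k)^2)/(re(k)^2 + im(k)^2))*(C2*sin(2*log(b)*Abs(im(k))/(re(k)^2 + im(k)^2)) + C3*cos(2*log(b)*im(k)/(re(k)^2 + im(k)^2)))


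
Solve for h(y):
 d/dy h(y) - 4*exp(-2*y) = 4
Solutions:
 h(y) = C1 + 4*y - 2*exp(-2*y)


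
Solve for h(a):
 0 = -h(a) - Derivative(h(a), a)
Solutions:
 h(a) = C1*exp(-a)


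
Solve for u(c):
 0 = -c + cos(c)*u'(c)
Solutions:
 u(c) = C1 + Integral(c/cos(c), c)


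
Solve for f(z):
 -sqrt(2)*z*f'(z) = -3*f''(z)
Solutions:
 f(z) = C1 + C2*erfi(2^(3/4)*sqrt(3)*z/6)


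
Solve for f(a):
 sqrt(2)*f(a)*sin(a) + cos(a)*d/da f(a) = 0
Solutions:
 f(a) = C1*cos(a)^(sqrt(2))


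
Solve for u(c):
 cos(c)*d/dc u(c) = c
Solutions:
 u(c) = C1 + Integral(c/cos(c), c)


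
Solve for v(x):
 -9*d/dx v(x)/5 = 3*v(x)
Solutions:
 v(x) = C1*exp(-5*x/3)


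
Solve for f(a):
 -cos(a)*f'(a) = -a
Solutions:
 f(a) = C1 + Integral(a/cos(a), a)


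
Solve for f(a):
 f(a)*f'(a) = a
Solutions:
 f(a) = -sqrt(C1 + a^2)
 f(a) = sqrt(C1 + a^2)


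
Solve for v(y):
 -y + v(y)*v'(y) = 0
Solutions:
 v(y) = -sqrt(C1 + y^2)
 v(y) = sqrt(C1 + y^2)


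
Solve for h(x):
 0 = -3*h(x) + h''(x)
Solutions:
 h(x) = C1*exp(-sqrt(3)*x) + C2*exp(sqrt(3)*x)


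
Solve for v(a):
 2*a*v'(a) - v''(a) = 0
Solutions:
 v(a) = C1 + C2*erfi(a)


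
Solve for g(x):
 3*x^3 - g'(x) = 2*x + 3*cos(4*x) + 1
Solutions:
 g(x) = C1 + 3*x^4/4 - x^2 - x - 3*sin(4*x)/4


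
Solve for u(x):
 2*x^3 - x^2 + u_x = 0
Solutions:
 u(x) = C1 - x^4/2 + x^3/3


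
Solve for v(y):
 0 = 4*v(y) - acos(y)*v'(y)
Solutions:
 v(y) = C1*exp(4*Integral(1/acos(y), y))


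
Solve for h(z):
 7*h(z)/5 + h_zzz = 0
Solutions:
 h(z) = C3*exp(-5^(2/3)*7^(1/3)*z/5) + (C1*sin(sqrt(3)*5^(2/3)*7^(1/3)*z/10) + C2*cos(sqrt(3)*5^(2/3)*7^(1/3)*z/10))*exp(5^(2/3)*7^(1/3)*z/10)


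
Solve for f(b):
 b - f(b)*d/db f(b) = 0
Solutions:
 f(b) = -sqrt(C1 + b^2)
 f(b) = sqrt(C1 + b^2)


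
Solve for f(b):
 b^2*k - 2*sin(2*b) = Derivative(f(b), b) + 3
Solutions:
 f(b) = C1 + b^3*k/3 - 3*b + cos(2*b)


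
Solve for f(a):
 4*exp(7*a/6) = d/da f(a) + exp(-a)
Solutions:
 f(a) = C1 + 24*exp(7*a/6)/7 + exp(-a)


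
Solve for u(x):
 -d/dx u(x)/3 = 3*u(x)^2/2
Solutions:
 u(x) = 2/(C1 + 9*x)


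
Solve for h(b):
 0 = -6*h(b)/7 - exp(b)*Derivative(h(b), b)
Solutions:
 h(b) = C1*exp(6*exp(-b)/7)


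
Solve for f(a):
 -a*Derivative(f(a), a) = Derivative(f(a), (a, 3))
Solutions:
 f(a) = C1 + Integral(C2*airyai(-a) + C3*airybi(-a), a)


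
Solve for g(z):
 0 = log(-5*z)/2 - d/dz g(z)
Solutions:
 g(z) = C1 + z*log(-z)/2 + z*(-1 + log(5))/2


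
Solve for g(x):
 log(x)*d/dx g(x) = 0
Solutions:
 g(x) = C1


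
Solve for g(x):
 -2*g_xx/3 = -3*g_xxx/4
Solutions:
 g(x) = C1 + C2*x + C3*exp(8*x/9)


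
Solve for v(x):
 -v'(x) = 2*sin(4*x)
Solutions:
 v(x) = C1 + cos(4*x)/2


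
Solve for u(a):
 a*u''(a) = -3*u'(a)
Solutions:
 u(a) = C1 + C2/a^2


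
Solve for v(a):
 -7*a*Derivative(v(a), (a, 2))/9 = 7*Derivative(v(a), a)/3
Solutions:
 v(a) = C1 + C2/a^2


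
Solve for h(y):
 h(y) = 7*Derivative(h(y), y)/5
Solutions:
 h(y) = C1*exp(5*y/7)


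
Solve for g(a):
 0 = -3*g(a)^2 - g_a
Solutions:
 g(a) = 1/(C1 + 3*a)


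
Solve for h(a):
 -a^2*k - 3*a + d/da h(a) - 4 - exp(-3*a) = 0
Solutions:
 h(a) = C1 + a^3*k/3 + 3*a^2/2 + 4*a - exp(-3*a)/3


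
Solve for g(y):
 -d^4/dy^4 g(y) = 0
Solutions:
 g(y) = C1 + C2*y + C3*y^2 + C4*y^3


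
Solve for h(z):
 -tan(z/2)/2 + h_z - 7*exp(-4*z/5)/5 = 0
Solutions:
 h(z) = C1 + log(tan(z/2)^2 + 1)/2 - 7*exp(-4*z/5)/4


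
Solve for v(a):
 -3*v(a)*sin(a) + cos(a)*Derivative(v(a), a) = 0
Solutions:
 v(a) = C1/cos(a)^3


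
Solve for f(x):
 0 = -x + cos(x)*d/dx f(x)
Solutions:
 f(x) = C1 + Integral(x/cos(x), x)


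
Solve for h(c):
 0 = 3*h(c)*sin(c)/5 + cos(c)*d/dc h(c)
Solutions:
 h(c) = C1*cos(c)^(3/5)


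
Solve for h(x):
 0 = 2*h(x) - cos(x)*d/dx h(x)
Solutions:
 h(x) = C1*(sin(x) + 1)/(sin(x) - 1)


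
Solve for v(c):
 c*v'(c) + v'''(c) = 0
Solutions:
 v(c) = C1 + Integral(C2*airyai(-c) + C3*airybi(-c), c)


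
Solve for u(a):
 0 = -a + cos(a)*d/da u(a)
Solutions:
 u(a) = C1 + Integral(a/cos(a), a)


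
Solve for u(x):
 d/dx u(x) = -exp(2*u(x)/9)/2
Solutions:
 u(x) = 9*log(-sqrt(-1/(C1 - x))) + 9*log(3)
 u(x) = 9*log(-1/(C1 - x))/2 + 9*log(3)


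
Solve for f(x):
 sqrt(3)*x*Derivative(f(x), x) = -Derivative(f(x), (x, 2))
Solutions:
 f(x) = C1 + C2*erf(sqrt(2)*3^(1/4)*x/2)


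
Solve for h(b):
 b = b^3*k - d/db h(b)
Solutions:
 h(b) = C1 + b^4*k/4 - b^2/2


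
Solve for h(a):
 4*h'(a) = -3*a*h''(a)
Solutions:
 h(a) = C1 + C2/a^(1/3)


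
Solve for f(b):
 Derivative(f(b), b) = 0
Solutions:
 f(b) = C1


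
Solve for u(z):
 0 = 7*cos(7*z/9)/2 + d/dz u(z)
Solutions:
 u(z) = C1 - 9*sin(7*z/9)/2


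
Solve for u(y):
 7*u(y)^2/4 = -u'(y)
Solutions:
 u(y) = 4/(C1 + 7*y)


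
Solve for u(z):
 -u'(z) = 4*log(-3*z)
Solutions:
 u(z) = C1 - 4*z*log(-z) + 4*z*(1 - log(3))


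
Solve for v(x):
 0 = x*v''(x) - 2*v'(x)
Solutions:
 v(x) = C1 + C2*x^3


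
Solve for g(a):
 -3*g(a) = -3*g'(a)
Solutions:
 g(a) = C1*exp(a)


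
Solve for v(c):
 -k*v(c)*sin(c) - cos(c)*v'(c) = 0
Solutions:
 v(c) = C1*exp(k*log(cos(c)))


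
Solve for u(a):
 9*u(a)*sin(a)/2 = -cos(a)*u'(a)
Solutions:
 u(a) = C1*cos(a)^(9/2)


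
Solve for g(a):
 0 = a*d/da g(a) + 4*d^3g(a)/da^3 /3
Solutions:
 g(a) = C1 + Integral(C2*airyai(-6^(1/3)*a/2) + C3*airybi(-6^(1/3)*a/2), a)


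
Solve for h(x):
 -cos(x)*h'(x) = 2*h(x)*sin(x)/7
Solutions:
 h(x) = C1*cos(x)^(2/7)


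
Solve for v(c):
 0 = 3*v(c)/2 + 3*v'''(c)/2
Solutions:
 v(c) = C3*exp(-c) + (C1*sin(sqrt(3)*c/2) + C2*cos(sqrt(3)*c/2))*exp(c/2)


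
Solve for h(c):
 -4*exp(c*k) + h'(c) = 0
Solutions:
 h(c) = C1 + 4*exp(c*k)/k


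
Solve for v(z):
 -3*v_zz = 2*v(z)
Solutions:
 v(z) = C1*sin(sqrt(6)*z/3) + C2*cos(sqrt(6)*z/3)


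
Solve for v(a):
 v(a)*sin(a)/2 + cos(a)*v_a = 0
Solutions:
 v(a) = C1*sqrt(cos(a))


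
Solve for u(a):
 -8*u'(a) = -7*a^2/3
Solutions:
 u(a) = C1 + 7*a^3/72


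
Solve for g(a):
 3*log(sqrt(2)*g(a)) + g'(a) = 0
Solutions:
 2*Integral(1/(2*log(_y) + log(2)), (_y, g(a)))/3 = C1 - a


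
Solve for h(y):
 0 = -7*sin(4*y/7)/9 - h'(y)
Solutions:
 h(y) = C1 + 49*cos(4*y/7)/36


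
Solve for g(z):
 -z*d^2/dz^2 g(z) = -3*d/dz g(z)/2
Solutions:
 g(z) = C1 + C2*z^(5/2)


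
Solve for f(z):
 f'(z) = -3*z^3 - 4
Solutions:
 f(z) = C1 - 3*z^4/4 - 4*z


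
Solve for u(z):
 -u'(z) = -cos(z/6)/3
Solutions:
 u(z) = C1 + 2*sin(z/6)


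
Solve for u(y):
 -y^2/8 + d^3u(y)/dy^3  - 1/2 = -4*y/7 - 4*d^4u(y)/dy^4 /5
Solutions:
 u(y) = C1 + C2*y + C3*y^2 + C4*exp(-5*y/4) + y^5/480 - 9*y^4/280 + 391*y^3/2100


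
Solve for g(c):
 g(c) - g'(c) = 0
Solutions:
 g(c) = C1*exp(c)


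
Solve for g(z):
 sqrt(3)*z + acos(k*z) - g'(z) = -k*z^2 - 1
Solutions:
 g(z) = C1 + k*z^3/3 + sqrt(3)*z^2/2 + z + Piecewise((z*acos(k*z) - sqrt(-k^2*z^2 + 1)/k, Ne(k, 0)), (pi*z/2, True))


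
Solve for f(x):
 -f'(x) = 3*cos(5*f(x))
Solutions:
 f(x) = -asin((C1 + exp(30*x))/(C1 - exp(30*x)))/5 + pi/5
 f(x) = asin((C1 + exp(30*x))/(C1 - exp(30*x)))/5


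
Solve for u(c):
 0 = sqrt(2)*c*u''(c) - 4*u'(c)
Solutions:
 u(c) = C1 + C2*c^(1 + 2*sqrt(2))


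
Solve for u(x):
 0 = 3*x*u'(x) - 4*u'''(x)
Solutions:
 u(x) = C1 + Integral(C2*airyai(6^(1/3)*x/2) + C3*airybi(6^(1/3)*x/2), x)


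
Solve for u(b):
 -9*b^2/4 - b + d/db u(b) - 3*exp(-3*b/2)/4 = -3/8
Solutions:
 u(b) = C1 + 3*b^3/4 + b^2/2 - 3*b/8 - exp(-3*b/2)/2


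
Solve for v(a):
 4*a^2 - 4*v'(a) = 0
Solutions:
 v(a) = C1 + a^3/3


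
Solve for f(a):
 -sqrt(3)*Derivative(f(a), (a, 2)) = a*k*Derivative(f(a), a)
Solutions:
 f(a) = Piecewise((-sqrt(2)*3^(1/4)*sqrt(pi)*C1*erf(sqrt(2)*3^(3/4)*a*sqrt(k)/6)/(2*sqrt(k)) - C2, (k > 0) | (k < 0)), (-C1*a - C2, True))


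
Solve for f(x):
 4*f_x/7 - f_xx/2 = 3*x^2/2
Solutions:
 f(x) = C1 + C2*exp(8*x/7) + 7*x^3/8 + 147*x^2/64 + 1029*x/256


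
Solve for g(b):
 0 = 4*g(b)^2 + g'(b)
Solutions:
 g(b) = 1/(C1 + 4*b)


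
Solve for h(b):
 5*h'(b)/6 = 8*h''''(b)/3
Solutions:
 h(b) = C1 + C4*exp(2^(2/3)*5^(1/3)*b/4) + (C2*sin(2^(2/3)*sqrt(3)*5^(1/3)*b/8) + C3*cos(2^(2/3)*sqrt(3)*5^(1/3)*b/8))*exp(-2^(2/3)*5^(1/3)*b/8)


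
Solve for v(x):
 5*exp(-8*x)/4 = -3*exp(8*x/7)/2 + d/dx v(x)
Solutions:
 v(x) = C1 + 21*exp(8*x/7)/16 - 5*exp(-8*x)/32


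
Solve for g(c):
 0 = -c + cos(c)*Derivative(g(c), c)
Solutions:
 g(c) = C1 + Integral(c/cos(c), c)


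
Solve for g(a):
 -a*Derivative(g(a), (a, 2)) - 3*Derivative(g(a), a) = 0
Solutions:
 g(a) = C1 + C2/a^2


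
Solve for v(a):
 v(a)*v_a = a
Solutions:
 v(a) = -sqrt(C1 + a^2)
 v(a) = sqrt(C1 + a^2)


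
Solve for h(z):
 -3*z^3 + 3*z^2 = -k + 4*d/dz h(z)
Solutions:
 h(z) = C1 + k*z/4 - 3*z^4/16 + z^3/4


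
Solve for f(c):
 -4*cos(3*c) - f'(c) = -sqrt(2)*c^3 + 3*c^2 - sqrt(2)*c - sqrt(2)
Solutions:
 f(c) = C1 + sqrt(2)*c^4/4 - c^3 + sqrt(2)*c^2/2 + sqrt(2)*c - 4*sin(3*c)/3


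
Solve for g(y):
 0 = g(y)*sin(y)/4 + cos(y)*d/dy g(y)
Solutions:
 g(y) = C1*cos(y)^(1/4)


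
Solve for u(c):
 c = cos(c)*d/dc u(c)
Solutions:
 u(c) = C1 + Integral(c/cos(c), c)


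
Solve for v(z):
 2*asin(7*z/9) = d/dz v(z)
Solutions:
 v(z) = C1 + 2*z*asin(7*z/9) + 2*sqrt(81 - 49*z^2)/7


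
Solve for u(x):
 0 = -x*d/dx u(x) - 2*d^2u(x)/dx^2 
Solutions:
 u(x) = C1 + C2*erf(x/2)


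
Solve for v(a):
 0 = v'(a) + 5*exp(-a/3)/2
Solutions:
 v(a) = C1 + 15*exp(-a/3)/2


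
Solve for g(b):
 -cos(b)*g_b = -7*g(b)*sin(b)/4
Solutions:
 g(b) = C1/cos(b)^(7/4)


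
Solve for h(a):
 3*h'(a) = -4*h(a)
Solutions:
 h(a) = C1*exp(-4*a/3)


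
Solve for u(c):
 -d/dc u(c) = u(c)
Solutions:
 u(c) = C1*exp(-c)


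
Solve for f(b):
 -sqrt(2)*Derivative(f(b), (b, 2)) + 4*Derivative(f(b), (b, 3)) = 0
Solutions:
 f(b) = C1 + C2*b + C3*exp(sqrt(2)*b/4)


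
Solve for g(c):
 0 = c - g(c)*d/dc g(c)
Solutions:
 g(c) = -sqrt(C1 + c^2)
 g(c) = sqrt(C1 + c^2)


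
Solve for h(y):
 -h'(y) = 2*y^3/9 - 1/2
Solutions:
 h(y) = C1 - y^4/18 + y/2


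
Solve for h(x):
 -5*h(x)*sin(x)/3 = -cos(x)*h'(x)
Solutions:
 h(x) = C1/cos(x)^(5/3)


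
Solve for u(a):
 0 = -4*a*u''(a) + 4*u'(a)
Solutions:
 u(a) = C1 + C2*a^2


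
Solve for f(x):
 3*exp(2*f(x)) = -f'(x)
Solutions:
 f(x) = log(-sqrt(-1/(C1 - 3*x))) - log(2)/2
 f(x) = log(-1/(C1 - 3*x))/2 - log(2)/2


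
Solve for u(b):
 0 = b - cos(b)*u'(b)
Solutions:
 u(b) = C1 + Integral(b/cos(b), b)


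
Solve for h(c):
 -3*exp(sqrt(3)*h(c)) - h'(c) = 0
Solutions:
 h(c) = sqrt(3)*(2*log(1/(C1 + 3*c)) - log(3))/6


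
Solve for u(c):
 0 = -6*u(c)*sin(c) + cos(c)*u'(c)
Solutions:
 u(c) = C1/cos(c)^6


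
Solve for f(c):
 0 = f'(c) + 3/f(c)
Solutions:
 f(c) = -sqrt(C1 - 6*c)
 f(c) = sqrt(C1 - 6*c)


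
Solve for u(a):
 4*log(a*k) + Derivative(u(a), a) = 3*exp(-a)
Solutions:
 u(a) = C1 - 4*a*log(a*k) + 4*a - 3*exp(-a)


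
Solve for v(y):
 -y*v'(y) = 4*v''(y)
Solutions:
 v(y) = C1 + C2*erf(sqrt(2)*y/4)


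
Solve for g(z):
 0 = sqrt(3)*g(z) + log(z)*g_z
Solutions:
 g(z) = C1*exp(-sqrt(3)*li(z))


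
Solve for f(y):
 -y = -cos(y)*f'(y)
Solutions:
 f(y) = C1 + Integral(y/cos(y), y)


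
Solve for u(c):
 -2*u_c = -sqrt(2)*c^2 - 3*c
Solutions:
 u(c) = C1 + sqrt(2)*c^3/6 + 3*c^2/4


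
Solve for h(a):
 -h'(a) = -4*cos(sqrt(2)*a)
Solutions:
 h(a) = C1 + 2*sqrt(2)*sin(sqrt(2)*a)


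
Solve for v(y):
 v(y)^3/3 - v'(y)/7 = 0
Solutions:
 v(y) = -sqrt(6)*sqrt(-1/(C1 + 7*y))/2
 v(y) = sqrt(6)*sqrt(-1/(C1 + 7*y))/2


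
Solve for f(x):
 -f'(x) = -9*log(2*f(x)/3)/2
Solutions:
 -2*Integral(1/(log(_y) - log(3) + log(2)), (_y, f(x)))/9 = C1 - x


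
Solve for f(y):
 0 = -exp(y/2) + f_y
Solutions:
 f(y) = C1 + 2*exp(y/2)


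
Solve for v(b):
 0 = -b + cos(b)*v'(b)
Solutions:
 v(b) = C1 + Integral(b/cos(b), b)


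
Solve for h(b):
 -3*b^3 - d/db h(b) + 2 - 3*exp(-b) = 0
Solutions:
 h(b) = C1 - 3*b^4/4 + 2*b + 3*exp(-b)


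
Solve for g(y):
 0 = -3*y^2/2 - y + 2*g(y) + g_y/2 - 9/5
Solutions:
 g(y) = C1*exp(-4*y) + 3*y^2/4 + y/8 + 139/160


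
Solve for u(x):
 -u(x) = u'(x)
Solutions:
 u(x) = C1*exp(-x)


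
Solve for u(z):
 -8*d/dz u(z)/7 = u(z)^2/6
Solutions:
 u(z) = 48/(C1 + 7*z)


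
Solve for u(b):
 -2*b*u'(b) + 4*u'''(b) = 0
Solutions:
 u(b) = C1 + Integral(C2*airyai(2^(2/3)*b/2) + C3*airybi(2^(2/3)*b/2), b)


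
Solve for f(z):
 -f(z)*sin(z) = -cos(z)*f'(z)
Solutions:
 f(z) = C1/cos(z)


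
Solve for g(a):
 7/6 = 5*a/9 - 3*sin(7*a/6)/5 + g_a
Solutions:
 g(a) = C1 - 5*a^2/18 + 7*a/6 - 18*cos(7*a/6)/35


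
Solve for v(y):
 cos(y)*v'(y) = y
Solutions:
 v(y) = C1 + Integral(y/cos(y), y)


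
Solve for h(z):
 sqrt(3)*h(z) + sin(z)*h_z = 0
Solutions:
 h(z) = C1*(cos(z) + 1)^(sqrt(3)/2)/(cos(z) - 1)^(sqrt(3)/2)


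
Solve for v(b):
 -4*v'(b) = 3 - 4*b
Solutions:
 v(b) = C1 + b^2/2 - 3*b/4


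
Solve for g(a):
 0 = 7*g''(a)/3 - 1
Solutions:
 g(a) = C1 + C2*a + 3*a^2/14


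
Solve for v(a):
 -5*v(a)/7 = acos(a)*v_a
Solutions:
 v(a) = C1*exp(-5*Integral(1/acos(a), a)/7)


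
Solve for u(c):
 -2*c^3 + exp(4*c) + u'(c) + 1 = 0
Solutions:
 u(c) = C1 + c^4/2 - c - exp(4*c)/4


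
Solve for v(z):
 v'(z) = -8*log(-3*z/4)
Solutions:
 v(z) = C1 - 8*z*log(-z) + 8*z*(-log(3) + 1 + 2*log(2))


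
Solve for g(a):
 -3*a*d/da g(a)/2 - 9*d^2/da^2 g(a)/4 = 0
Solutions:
 g(a) = C1 + C2*erf(sqrt(3)*a/3)


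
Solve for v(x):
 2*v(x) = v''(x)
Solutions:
 v(x) = C1*exp(-sqrt(2)*x) + C2*exp(sqrt(2)*x)


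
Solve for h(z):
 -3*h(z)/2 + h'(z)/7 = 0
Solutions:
 h(z) = C1*exp(21*z/2)


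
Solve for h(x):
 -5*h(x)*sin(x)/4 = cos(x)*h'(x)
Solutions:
 h(x) = C1*cos(x)^(5/4)


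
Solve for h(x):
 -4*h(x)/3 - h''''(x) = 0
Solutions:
 h(x) = (C1*sin(3^(3/4)*x/3) + C2*cos(3^(3/4)*x/3))*exp(-3^(3/4)*x/3) + (C3*sin(3^(3/4)*x/3) + C4*cos(3^(3/4)*x/3))*exp(3^(3/4)*x/3)


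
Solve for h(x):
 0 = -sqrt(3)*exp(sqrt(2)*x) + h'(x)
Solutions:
 h(x) = C1 + sqrt(6)*exp(sqrt(2)*x)/2


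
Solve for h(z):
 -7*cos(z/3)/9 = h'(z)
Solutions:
 h(z) = C1 - 7*sin(z/3)/3


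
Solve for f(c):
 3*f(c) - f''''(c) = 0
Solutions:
 f(c) = C1*exp(-3^(1/4)*c) + C2*exp(3^(1/4)*c) + C3*sin(3^(1/4)*c) + C4*cos(3^(1/4)*c)
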